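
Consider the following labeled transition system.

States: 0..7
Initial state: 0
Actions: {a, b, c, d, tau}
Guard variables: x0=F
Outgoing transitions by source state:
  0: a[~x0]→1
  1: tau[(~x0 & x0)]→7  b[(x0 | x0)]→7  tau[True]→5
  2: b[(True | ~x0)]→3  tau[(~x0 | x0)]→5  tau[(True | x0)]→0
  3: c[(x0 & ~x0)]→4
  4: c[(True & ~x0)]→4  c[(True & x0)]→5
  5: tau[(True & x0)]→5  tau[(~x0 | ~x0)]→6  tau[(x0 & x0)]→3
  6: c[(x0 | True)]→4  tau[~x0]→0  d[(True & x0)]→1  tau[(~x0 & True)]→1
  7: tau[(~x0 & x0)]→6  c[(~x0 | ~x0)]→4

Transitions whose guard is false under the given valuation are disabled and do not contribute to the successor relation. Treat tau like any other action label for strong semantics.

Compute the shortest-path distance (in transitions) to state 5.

Answer: 2

Trace:
Breadth-first toward 5:
  Layer 0: {0}
  Layer 1: {1}
  Layer 2: {5}
first hit 5 at d=2 via a·tau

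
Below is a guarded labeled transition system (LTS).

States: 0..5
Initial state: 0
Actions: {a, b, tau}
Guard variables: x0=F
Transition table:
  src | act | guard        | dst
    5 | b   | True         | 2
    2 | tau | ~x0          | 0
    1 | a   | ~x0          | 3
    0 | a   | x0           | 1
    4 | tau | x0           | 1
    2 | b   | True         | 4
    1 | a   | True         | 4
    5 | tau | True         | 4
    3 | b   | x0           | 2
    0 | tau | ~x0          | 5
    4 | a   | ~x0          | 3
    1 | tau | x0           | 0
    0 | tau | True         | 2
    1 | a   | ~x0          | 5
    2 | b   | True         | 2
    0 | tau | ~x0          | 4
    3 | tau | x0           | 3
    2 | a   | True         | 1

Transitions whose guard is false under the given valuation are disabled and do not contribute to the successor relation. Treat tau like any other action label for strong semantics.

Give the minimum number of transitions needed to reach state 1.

Answer: 2

Analysis:
BFS to 1:
  L0 = {0}
  L1 = {2,4,5}
  L2 = {1,3}
depth(1)=2, e.g. tau·a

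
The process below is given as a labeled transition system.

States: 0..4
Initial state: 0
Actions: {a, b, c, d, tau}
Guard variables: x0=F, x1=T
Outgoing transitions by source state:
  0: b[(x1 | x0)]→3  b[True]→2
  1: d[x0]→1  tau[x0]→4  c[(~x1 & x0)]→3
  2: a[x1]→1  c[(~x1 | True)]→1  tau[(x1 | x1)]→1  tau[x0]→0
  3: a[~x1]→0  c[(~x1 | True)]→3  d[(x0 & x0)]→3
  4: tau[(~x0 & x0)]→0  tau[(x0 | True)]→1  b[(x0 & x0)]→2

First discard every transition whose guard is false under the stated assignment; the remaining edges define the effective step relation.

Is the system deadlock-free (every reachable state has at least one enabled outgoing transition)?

Reach set: {0,1,2,3}
  0: b→2  b→3  [2 out]
  1: ∅  [deadlock]
  2: a→1  c→1  tau→1  [3 out]
  3: c→3  [1 out]
trace reaching 1: b·a

Answer: DEADLOCK at state 1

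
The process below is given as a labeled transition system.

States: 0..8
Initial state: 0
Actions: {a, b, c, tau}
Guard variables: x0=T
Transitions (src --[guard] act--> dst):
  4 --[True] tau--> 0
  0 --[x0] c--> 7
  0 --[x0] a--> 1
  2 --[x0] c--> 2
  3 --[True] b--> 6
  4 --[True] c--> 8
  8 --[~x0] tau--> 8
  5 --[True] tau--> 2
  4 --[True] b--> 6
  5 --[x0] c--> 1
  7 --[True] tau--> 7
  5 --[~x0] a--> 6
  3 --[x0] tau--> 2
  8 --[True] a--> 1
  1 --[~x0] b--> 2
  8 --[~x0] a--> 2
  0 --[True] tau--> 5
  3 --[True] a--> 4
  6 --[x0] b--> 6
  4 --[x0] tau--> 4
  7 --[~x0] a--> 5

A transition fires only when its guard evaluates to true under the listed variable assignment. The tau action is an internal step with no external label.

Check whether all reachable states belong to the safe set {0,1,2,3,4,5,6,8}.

Answer: INVARIANT VIOLATED at state 7

Working:
Safe = {0,1,2,3,4,5,6,8}
Reachable = {0,1,2,5,7}
  0: ✓
  1: ✓
  2: ✓
  5: ✓
  7: VIOLATES
witness against invariant: c → 7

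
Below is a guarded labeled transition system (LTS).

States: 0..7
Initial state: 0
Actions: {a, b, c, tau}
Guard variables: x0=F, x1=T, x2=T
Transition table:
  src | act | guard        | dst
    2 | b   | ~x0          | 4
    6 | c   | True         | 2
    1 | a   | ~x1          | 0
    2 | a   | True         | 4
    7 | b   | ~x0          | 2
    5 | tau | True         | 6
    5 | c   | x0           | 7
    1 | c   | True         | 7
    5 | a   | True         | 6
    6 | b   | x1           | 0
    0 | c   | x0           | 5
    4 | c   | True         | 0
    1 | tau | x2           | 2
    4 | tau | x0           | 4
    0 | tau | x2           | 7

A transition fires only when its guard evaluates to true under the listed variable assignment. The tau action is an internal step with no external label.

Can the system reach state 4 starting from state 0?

After dropping false guards: 11 live edges.
L0 = {0}
L1 = {7}  total {0,7}
L2 = {2}  total {0,2,7}
L3 = {4}  total {0,2,4,7}
R = {0,2,4,7}
Path to 4: tau·b·b

Answer: REACHABLE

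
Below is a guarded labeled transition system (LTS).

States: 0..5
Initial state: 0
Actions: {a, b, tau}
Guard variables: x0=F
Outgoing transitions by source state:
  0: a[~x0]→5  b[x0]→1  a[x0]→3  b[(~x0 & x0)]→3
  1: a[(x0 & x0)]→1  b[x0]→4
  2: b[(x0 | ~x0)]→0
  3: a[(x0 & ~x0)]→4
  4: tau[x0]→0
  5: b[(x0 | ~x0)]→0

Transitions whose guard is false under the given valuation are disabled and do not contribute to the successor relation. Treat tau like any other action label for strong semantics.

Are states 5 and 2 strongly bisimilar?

Bisimulation quotient by refinement:
  P[0] = {{0,1,2,3,4,5}}
  P[1] = {{0},{1,3,4},{2,5}}
stable after 2 split(s): 3 block(s)
5∈{2,5}, 2∈{2,5}

Answer: BISIMILAR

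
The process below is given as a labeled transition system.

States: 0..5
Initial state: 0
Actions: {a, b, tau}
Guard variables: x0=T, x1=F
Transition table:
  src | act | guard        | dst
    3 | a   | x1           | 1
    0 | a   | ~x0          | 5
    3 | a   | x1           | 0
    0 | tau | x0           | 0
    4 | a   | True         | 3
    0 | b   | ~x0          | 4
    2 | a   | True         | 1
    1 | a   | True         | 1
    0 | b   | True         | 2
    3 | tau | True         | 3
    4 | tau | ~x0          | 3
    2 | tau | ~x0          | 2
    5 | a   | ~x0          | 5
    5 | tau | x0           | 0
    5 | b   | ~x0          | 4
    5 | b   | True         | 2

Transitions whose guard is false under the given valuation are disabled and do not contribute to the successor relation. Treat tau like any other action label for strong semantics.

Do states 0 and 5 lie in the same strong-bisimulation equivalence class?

Answer: BISIMILAR

Working:
Refine partition for ~:
  π0 = {{0,1,2,3,4,5}}
  π1 = {{0,5},{1,2,4},{3}}
  π2 = {{0,5},{1,2},{3},{4}}
stable after 3 split(s): 4 block(s)
0∈{0,5}, 5∈{0,5}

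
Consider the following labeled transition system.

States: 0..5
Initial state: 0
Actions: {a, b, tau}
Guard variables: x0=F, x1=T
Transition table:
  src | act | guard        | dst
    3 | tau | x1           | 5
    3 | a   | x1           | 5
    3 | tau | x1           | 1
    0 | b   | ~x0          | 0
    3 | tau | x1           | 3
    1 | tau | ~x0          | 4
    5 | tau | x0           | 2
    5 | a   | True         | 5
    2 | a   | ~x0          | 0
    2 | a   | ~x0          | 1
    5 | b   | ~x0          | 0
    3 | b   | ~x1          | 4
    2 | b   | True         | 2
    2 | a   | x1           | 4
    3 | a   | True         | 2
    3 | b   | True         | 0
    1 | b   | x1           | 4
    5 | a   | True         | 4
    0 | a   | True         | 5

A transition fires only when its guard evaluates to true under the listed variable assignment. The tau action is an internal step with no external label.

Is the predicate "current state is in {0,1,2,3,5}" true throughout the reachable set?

Answer: INVARIANT VIOLATED at state 4

Analysis:
Safe = {0,1,2,3,5}
Reachable = {0,4,5}
  0: ok
  4: VIOLATES
  5: ok
counterexample path to 4: a·a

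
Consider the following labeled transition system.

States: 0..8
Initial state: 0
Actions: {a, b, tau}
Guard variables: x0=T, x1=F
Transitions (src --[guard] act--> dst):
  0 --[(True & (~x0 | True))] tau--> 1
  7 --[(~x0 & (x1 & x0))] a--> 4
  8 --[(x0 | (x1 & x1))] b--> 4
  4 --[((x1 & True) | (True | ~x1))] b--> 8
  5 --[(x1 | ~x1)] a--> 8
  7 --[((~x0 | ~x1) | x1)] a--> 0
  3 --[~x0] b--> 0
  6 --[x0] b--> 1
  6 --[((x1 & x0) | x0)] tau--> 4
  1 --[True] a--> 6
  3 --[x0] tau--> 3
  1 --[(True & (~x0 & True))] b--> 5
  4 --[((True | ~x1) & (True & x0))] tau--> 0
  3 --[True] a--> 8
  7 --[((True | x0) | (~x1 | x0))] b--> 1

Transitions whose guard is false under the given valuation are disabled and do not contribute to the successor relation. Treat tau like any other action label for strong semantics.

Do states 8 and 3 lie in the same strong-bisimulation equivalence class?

Answer: NOT BISIMILAR

Working:
Compute ~ classes (split until stable):
  π0 = {{0,1,2,3,4,5,6,7,8}}
  π1 = {{0},{1,5},{2},{3},{4,6},{7},{8}}
  π2 = {{0},{1},{2},{3},{4},{5},{6},{7},{8}}
stable after 3 split(s): 9 block(s)
8∈{8}, 3∈{3}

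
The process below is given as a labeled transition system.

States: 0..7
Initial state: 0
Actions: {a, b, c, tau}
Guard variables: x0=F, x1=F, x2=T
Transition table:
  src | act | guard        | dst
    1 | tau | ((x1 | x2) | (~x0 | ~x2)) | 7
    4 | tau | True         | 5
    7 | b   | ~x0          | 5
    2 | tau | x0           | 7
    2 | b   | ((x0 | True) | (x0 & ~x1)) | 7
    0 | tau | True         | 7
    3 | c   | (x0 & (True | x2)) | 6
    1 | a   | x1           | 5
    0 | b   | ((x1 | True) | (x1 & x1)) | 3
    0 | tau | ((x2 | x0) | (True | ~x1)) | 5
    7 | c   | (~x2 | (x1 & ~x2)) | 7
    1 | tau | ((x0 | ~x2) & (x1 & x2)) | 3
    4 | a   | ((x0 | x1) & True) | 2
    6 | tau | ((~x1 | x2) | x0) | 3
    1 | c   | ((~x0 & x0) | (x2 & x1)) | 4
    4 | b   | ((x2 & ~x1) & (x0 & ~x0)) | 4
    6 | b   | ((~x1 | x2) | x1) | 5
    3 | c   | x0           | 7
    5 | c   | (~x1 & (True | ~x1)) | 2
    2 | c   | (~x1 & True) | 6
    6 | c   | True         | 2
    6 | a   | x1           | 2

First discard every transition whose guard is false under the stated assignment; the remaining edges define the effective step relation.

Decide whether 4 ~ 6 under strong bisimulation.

Refine partition for ~:
  P[0] = {{0,1,2,3,4,5,6,7}}
  P[1] = {{0},{1,4},{2},{3},{5},{6},{7}}
  P[2] = {{0},{1},{2},{3},{4},{5},{6},{7}}
stable after 3 split(s): 8 block(s)
class of 4: {4}; class of 6: {6}

Answer: NOT BISIMILAR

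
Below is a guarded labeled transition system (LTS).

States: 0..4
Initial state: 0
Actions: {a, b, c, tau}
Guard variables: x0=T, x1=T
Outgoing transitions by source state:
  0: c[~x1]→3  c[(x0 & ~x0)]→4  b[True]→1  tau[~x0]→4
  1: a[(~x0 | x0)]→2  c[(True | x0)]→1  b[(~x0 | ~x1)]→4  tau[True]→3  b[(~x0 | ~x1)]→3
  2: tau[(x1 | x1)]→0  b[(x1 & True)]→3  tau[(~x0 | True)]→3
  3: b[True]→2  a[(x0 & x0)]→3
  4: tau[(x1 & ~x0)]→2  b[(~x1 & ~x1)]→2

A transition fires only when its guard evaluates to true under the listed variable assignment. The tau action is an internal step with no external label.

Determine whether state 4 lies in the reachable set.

Answer: UNREACHABLE

Trace:
9 transition(s) survive guard evaluation.
Layer 0: {0}
Layer 1: {1}  now seen {0,1}
Layer 2: {2,3}  now seen {0,1,2,3}
Reachable = {0,1,2,3}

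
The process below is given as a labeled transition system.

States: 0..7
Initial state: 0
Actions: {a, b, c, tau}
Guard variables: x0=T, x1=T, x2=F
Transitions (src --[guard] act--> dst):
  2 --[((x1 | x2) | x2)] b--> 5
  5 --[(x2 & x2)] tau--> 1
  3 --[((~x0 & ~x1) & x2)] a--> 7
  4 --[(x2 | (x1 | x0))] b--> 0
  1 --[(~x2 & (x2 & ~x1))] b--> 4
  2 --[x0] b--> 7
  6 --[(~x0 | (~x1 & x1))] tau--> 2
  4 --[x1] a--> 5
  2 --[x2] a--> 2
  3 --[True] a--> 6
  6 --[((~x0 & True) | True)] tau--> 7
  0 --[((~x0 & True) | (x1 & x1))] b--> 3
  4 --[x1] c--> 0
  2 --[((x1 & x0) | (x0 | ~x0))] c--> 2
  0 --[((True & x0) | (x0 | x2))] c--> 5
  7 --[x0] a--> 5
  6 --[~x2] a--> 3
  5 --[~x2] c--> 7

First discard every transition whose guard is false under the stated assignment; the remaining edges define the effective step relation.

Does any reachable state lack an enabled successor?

Reachable = {0,3,5,6,7}
  0: b→3  c→5  [2 exit(s)]
  3: a→6  [1 exit(s)]
  5: c→7  [1 exit(s)]
  6: a→3  tau→7  [2 exit(s)]
  7: a→5  [1 exit(s)]

Answer: DEADLOCK-FREE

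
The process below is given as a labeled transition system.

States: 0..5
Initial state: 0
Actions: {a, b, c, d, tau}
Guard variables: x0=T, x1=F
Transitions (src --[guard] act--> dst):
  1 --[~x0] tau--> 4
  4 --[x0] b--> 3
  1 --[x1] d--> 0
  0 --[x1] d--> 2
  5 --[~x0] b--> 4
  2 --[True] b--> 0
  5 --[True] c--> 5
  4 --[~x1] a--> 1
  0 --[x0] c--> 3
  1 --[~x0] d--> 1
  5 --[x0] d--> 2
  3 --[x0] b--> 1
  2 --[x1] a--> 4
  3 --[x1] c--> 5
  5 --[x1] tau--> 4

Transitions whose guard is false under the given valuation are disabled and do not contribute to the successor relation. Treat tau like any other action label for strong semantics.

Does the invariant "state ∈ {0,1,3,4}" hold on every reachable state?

Answer: INVARIANT HOLDS

Trace:
Inv-set: {0,1,3,4}
R = {0,1,3}
  0: ✓
  1: ✓
  3: ✓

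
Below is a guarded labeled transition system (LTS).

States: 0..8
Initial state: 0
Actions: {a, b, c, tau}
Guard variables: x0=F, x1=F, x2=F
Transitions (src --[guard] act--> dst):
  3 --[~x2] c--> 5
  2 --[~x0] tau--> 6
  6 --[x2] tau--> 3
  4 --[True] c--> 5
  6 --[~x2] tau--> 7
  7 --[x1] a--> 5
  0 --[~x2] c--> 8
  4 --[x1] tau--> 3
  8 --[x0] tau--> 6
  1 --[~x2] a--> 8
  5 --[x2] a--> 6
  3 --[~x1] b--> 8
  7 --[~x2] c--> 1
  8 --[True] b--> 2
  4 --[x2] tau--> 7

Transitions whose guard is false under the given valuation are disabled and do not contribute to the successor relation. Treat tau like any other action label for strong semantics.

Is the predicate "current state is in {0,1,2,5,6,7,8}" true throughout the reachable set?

Answer: INVARIANT HOLDS

Trace:
Inv-set: {0,1,2,5,6,7,8}
Reach set: {0,1,2,6,7,8}
  0: safe
  1: safe
  2: safe
  6: safe
  7: safe
  8: safe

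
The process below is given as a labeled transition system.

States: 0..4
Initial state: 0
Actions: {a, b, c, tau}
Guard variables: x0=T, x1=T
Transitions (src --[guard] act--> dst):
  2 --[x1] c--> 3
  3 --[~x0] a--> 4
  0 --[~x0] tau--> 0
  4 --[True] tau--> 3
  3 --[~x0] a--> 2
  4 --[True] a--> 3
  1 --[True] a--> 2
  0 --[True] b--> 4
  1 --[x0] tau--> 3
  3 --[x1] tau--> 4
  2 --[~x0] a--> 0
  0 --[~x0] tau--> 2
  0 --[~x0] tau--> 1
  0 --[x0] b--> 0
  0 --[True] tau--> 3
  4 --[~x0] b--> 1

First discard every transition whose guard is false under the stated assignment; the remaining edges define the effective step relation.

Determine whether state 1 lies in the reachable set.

Guard filter leaves 9 enabled edge(s).
depth 0: {0}
depth 1: {3,4}  now seen {0,3,4}
R = {0,3,4}

Answer: UNREACHABLE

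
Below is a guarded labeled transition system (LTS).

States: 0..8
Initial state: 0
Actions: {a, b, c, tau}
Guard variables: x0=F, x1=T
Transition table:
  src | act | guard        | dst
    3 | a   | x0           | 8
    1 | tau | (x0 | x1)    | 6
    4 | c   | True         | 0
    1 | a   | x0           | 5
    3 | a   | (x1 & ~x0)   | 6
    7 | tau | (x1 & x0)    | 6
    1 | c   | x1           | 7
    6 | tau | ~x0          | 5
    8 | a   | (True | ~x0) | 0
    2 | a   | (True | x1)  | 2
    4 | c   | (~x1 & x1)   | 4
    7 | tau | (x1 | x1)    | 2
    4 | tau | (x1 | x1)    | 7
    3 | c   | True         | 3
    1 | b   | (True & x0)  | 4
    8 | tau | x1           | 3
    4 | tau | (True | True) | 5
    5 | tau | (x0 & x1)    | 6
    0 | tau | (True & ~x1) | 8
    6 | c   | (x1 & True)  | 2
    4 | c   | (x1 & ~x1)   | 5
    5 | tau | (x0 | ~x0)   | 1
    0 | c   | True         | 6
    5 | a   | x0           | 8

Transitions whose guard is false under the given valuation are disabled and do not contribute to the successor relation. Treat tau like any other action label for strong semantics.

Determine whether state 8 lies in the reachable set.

Guard filter leaves 15 enabled edge(s).
depth 0: {0}
depth 1: {6}  cumulative {0,6}
depth 2: {2,5}  cumulative {0,2,5,6}
depth 3: {1}  cumulative {0,1,2,5,6}
depth 4: {7}  cumulative {0,1,2,5,6,7}
Reachable = {0,1,2,5,6,7}

Answer: UNREACHABLE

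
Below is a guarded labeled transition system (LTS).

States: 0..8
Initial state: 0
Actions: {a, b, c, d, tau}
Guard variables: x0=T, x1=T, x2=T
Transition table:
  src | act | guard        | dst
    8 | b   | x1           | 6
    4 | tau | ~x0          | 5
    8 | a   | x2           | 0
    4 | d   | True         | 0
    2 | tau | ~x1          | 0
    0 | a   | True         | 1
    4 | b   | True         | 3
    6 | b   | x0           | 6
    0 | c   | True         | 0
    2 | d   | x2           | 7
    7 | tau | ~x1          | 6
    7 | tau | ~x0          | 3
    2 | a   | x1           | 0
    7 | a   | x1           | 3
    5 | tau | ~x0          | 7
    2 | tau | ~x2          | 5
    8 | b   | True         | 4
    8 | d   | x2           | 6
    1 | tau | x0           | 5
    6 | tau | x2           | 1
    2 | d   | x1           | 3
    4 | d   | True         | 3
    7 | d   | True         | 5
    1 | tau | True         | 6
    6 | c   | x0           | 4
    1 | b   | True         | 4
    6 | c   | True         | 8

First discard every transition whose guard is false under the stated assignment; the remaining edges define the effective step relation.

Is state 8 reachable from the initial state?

Answer: REACHABLE

Analysis:
After dropping false guards: 21 live edges.
L0 = {0}
L1 = {1}  total {0,1}
L2 = {4,5,6}  total {0,1,4,5,6}
L3 = {3,8}  total {0,1,3,4,5,6,8}
Reach set: {0,1,3,4,5,6,8}
trace reaching 8: a·tau·c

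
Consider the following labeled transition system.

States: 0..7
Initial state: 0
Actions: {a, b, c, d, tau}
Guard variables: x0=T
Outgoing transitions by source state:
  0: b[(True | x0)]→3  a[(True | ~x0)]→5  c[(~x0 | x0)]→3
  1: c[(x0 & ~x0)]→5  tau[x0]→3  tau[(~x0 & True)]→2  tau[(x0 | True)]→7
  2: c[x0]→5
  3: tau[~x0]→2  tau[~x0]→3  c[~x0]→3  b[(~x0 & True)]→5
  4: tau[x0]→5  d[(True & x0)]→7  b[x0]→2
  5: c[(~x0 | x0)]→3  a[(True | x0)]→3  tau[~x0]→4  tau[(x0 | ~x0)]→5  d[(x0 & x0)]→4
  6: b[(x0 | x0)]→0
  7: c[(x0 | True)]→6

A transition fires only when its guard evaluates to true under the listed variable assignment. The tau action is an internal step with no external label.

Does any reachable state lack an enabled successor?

Answer: DEADLOCK at state 3

Trace:
R = {0,2,3,4,5,6,7}
  0: a→5  b→3  c→3  [3 exit(s)]
  2: c→5  [1 exit(s)]
  3: ∅  [no exit]
  4: b→2  d→7  tau→5  [3 exit(s)]
  5: a→3  c→3  d→4  tau→5  [4 exit(s)]
  6: b→0  [1 exit(s)]
  7: c→6  [1 exit(s)]
witness 3: b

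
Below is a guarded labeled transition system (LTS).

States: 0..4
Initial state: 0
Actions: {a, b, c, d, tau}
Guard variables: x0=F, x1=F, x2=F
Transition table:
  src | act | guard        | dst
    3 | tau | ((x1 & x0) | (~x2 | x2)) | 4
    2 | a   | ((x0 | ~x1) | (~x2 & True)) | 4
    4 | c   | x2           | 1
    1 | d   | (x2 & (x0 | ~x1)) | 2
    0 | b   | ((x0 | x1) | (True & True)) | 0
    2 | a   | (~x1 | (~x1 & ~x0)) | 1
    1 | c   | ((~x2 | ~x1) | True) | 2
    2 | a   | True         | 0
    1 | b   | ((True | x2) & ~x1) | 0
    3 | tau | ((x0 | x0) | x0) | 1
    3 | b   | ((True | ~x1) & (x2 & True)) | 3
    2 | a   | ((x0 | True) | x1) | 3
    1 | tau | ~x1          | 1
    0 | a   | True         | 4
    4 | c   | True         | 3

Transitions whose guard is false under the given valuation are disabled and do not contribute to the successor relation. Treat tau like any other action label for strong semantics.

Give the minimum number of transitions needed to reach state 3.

Answer: 2

Analysis:
Breadth-first toward 3:
  L0 = {0}
  L1 = {4}
  L2 = {3}
3 enters at depth 2; path a·c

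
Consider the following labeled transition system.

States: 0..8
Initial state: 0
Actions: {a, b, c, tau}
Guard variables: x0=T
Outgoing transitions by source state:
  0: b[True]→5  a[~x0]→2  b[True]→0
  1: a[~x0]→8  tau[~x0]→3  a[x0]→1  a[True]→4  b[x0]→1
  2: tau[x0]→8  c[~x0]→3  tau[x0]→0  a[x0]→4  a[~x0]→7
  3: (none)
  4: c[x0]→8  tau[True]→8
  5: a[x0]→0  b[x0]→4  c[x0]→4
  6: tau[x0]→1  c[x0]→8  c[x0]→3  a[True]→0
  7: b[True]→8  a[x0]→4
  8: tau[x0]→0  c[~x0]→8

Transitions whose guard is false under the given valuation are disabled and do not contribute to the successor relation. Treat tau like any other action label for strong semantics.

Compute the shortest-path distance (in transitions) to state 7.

Answer: UNREACHABLE

Analysis:
Breadth-first toward 7:
  depth 0: {0}
  depth 1: {5}
  depth 2: {4}
  depth 3: {8}
7 never appears.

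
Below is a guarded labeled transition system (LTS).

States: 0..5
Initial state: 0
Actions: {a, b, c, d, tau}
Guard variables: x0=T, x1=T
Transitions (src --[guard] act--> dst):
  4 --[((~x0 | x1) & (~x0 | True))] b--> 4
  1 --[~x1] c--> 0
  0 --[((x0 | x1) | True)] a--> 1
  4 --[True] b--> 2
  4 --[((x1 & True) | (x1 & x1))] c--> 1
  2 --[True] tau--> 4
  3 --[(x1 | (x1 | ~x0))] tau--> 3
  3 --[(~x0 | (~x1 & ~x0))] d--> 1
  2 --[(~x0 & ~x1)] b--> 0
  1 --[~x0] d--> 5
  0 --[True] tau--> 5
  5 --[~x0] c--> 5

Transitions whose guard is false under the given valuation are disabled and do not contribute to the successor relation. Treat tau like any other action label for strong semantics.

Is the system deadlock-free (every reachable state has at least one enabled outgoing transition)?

Answer: DEADLOCK at state 1

Analysis:
Reachable = {0,1,5}
  0: a→1  tau→5  [2 exit(s)]
  1: ∅  [STUCK]
  5: ∅  [STUCK]
Path to 1: a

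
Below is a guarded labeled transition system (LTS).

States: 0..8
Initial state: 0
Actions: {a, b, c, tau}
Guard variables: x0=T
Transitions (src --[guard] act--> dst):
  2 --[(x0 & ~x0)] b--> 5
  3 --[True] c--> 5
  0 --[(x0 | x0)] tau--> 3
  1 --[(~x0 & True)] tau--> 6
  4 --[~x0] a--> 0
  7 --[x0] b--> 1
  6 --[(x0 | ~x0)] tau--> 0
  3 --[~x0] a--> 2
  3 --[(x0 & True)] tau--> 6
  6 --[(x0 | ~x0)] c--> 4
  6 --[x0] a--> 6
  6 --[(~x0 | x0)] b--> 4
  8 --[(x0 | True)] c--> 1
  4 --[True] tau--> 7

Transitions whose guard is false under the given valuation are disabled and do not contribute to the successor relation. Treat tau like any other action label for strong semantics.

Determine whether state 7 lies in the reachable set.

Answer: REACHABLE

Analysis:
After dropping false guards: 10 live edges.
depth 0: {0}
depth 1: {3}  total {0,3}
depth 2: {5,6}  total {0,3,5,6}
depth 3: {4}  total {0,3,4,5,6}
depth 4: {7}  total {0,3,4,5,6,7}
depth 5: {1}  total {0,1,3,4,5,6,7}
R = {0,1,3,4,5,6,7}
trace reaching 7: tau·tau·c·tau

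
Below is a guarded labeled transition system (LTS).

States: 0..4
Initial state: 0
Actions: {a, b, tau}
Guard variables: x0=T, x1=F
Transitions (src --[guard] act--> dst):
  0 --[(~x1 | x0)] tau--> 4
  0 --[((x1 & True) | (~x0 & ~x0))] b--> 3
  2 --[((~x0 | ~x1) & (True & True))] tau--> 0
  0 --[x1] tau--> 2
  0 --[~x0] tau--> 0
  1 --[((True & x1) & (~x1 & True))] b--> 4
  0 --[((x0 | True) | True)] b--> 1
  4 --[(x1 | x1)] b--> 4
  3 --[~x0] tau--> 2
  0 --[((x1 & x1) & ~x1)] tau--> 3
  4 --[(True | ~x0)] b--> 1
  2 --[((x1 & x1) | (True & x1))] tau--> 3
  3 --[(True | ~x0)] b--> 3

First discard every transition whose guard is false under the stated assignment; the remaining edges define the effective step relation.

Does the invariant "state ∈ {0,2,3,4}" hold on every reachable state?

Safe = {0,2,3,4}
Reachable = {0,1,4}
  0: safe
  1: ✗ unsafe
  4: safe
reach 1 via b — violates

Answer: INVARIANT VIOLATED at state 1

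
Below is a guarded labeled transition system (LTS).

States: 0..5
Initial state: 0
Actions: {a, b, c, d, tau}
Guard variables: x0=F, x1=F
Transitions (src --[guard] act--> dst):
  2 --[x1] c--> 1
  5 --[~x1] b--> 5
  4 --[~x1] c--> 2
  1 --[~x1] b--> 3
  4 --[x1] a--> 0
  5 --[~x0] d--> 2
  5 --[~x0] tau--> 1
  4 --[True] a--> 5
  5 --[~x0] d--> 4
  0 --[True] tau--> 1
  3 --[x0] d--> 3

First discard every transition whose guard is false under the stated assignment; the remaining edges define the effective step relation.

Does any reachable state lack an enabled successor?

Reach set: {0,1,3}
  0: tau→1  [1 out]
  1: b→3  [1 out]
  3: ∅  [STUCK]
Path to 3: tau·b

Answer: DEADLOCK at state 3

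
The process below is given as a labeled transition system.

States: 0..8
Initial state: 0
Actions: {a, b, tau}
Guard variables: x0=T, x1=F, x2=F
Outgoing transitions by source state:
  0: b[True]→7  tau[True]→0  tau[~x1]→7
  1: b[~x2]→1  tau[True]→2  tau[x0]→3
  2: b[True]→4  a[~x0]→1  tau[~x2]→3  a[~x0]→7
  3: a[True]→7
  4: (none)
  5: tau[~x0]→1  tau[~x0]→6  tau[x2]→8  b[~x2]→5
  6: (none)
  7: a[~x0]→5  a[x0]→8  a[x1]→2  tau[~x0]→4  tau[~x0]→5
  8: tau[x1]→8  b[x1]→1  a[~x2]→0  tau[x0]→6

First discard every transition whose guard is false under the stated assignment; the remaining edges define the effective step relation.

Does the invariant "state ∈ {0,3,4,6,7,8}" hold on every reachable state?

Safe = {0,3,4,6,7,8}
Reach set: {0,6,7,8}
  0: ✓
  6: ✓
  7: ✓
  8: ✓

Answer: INVARIANT HOLDS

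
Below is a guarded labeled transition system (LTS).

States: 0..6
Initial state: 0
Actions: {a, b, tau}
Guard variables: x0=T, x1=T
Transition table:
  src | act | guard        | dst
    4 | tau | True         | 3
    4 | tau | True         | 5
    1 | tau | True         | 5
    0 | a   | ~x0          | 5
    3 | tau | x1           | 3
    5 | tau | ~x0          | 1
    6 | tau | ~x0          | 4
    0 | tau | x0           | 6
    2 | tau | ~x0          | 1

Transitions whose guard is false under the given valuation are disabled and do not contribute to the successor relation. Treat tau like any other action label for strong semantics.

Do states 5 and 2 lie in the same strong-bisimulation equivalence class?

Compute ~ classes (split until stable):
  round 0: {{0,1,2,3,4,5,6}}
  round 1: {{0,1,3,4},{2,5,6}}
  round 2: {{0,1},{2,5,6},{3},{4}}
stable after 3 split(s): 4 block(s)
5∈{2,5,6}, 2∈{2,5,6}

Answer: BISIMILAR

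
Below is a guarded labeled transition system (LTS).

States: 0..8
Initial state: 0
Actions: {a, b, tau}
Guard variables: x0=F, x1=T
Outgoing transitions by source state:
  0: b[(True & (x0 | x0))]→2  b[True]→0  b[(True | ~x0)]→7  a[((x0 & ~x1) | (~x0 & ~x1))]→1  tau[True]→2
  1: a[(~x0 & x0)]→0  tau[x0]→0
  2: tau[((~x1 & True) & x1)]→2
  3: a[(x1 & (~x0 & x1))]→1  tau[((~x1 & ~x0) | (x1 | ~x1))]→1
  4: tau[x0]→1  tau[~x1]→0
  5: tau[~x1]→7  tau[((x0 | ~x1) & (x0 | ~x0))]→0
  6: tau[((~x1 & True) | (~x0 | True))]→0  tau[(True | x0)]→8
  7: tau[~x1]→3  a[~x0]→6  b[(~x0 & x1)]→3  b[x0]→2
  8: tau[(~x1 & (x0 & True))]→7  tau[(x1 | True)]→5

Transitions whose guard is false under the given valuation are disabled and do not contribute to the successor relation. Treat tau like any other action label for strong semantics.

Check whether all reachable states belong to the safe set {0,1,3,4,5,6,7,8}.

Allowed set {0,1,3,4,5,6,7,8}
R = {0,1,2,3,5,6,7,8}
  0: ok
  1: ok
  2: VIOLATES
  3: ok
  5: ok
  6: ok
  7: ok
  8: ok
witness against invariant: tau → 2

Answer: INVARIANT VIOLATED at state 2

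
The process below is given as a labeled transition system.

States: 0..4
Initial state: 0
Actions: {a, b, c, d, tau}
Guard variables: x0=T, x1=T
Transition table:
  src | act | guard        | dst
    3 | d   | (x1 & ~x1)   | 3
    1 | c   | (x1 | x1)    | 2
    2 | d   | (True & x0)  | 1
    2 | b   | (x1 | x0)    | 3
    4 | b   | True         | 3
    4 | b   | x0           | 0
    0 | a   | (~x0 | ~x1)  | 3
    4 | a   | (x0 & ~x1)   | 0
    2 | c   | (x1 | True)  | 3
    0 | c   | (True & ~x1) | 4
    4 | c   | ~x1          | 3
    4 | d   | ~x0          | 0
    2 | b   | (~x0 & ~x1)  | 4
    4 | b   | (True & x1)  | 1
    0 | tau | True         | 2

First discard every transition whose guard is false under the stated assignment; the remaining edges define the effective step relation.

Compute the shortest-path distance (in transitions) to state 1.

BFS to 1:
  L0 = {0}
  L1 = {2}
  L2 = {1,3}
depth(1)=2, e.g. tau·d

Answer: 2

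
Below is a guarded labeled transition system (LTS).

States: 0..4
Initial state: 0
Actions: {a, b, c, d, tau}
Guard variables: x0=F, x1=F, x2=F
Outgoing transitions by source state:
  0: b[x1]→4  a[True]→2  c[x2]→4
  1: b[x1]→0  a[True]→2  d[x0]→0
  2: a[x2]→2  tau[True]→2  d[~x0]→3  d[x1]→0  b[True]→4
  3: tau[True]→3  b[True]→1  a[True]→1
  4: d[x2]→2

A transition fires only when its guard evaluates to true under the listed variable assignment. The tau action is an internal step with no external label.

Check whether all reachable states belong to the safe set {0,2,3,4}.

Safe = {0,2,3,4}
Reachable = {0,1,2,3,4}
  0: ✓
  1: ✗ unsafe
  2: ✓
  3: ✓
  4: ✓
counterexample path to 1: a·d·b

Answer: INVARIANT VIOLATED at state 1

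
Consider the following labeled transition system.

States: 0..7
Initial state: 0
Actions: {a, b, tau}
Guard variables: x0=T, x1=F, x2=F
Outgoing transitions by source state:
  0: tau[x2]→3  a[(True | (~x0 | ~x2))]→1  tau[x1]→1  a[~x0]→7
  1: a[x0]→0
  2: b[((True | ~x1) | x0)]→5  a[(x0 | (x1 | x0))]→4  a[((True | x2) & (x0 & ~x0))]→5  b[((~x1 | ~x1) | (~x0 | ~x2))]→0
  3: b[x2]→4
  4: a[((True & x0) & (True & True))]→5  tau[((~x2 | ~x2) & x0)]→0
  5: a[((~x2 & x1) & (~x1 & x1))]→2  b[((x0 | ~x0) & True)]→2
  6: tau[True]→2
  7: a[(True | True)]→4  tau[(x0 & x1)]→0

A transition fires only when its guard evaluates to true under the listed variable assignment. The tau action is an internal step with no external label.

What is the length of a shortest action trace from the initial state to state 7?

BFS to 7:
  Layer 0: {0}
  Layer 1: {1}
7 never appears.

Answer: UNREACHABLE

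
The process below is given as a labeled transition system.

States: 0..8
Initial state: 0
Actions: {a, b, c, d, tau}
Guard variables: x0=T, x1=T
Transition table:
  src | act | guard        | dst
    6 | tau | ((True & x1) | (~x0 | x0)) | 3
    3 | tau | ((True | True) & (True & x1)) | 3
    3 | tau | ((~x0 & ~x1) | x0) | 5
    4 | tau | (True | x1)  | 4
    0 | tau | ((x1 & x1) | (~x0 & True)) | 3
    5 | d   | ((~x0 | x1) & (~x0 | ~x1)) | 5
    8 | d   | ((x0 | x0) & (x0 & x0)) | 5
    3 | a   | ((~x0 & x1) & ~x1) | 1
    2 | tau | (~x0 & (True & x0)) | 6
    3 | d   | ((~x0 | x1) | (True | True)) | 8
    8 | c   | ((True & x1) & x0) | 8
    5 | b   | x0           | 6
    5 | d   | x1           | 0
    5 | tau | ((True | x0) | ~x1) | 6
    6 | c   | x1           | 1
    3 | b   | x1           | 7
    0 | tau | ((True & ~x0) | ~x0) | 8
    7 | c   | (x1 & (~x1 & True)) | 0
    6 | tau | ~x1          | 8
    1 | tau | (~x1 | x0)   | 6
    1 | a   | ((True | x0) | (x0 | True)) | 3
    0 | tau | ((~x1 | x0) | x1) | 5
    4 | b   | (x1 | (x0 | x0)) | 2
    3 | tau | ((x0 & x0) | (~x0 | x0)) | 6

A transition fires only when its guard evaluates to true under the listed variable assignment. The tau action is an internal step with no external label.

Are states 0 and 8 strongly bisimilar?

Bisimulation quotient by refinement:
  round 0: {{0,1,2,3,4,5,6,7,8}}
  round 1: {{0},{1},{2,7},{3,5},{4},{6},{8}}
  round 2: {{0},{1},{2,7},{3},{4},{5},{6},{8}}
8 equivalence class(es) (converged in 3)
0∈{0}, 8∈{8}

Answer: NOT BISIMILAR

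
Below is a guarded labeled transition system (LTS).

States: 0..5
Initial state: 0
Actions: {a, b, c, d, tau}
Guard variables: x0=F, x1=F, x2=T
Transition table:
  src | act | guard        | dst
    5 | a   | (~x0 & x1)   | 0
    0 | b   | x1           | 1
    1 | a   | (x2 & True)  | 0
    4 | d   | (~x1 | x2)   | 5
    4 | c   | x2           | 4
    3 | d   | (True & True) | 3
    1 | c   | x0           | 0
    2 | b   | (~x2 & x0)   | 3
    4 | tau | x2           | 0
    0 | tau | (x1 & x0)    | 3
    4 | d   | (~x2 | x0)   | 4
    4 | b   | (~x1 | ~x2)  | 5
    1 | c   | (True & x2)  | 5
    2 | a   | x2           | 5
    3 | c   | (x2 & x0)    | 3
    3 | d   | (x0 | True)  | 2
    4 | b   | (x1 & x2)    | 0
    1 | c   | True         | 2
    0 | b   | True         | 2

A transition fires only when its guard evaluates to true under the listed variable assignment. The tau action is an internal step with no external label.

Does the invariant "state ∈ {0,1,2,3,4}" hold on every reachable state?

Answer: INVARIANT VIOLATED at state 5

Trace:
Inv-set: {0,1,2,3,4}
Reach set: {0,2,5}
  0: safe
  2: safe
  5: ✗ unsafe
witness against invariant: b·a → 5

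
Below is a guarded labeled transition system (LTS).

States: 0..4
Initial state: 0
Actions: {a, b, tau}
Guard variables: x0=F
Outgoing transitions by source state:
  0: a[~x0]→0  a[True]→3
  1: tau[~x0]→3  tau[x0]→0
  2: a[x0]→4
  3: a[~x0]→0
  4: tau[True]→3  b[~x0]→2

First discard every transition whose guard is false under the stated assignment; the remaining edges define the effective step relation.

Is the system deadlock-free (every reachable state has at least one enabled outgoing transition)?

Answer: DEADLOCK-FREE

Working:
Reach set: {0,3}
  0: a→0  a→3  [2 exit(s)]
  3: a→0  [1 exit(s)]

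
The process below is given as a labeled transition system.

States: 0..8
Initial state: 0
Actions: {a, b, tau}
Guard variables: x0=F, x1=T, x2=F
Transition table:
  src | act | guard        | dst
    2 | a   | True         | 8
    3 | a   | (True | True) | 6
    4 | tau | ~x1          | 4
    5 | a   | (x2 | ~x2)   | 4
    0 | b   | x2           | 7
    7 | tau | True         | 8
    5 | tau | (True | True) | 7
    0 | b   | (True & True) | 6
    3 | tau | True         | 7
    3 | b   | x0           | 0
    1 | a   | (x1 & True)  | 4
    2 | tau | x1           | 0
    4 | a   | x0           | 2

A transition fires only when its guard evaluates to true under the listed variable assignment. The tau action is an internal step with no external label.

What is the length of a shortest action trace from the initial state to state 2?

Answer: UNREACHABLE

Working:
Layered search for 2:
  depth 0: {0}
  depth 1: {6}
2 never appears.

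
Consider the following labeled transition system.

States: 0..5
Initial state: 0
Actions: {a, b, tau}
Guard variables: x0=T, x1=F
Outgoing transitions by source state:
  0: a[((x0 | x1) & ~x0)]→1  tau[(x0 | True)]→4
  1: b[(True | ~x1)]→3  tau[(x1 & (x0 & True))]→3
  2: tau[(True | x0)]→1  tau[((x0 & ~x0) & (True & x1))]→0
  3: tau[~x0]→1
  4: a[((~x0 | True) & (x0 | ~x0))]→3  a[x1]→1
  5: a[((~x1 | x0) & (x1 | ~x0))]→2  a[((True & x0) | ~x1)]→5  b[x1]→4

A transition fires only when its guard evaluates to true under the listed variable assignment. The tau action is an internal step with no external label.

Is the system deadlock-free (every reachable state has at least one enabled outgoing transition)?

Reach set: {0,3,4}
  0: tau→4  [1 exit(s)]
  3: ∅  [no exit]
  4: a→3  [1 exit(s)]
witness 3: tau·a

Answer: DEADLOCK at state 3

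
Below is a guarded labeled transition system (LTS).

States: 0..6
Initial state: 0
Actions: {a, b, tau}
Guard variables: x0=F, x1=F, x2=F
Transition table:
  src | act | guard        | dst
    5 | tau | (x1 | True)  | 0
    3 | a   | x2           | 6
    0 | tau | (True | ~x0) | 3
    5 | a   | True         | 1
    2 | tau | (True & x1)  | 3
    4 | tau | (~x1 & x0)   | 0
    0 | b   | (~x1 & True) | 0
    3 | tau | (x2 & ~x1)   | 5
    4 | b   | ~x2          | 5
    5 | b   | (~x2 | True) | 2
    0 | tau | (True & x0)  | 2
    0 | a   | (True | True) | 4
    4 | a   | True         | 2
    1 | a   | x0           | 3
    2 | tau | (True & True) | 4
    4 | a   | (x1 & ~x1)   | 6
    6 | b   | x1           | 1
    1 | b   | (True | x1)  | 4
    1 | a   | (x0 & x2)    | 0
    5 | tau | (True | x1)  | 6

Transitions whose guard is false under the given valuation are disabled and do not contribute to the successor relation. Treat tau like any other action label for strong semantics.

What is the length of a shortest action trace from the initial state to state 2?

Answer: 2

Analysis:
BFS to 2:
  depth 0: {0}
  depth 1: {3,4}
  depth 2: {2,5}
2 enters at depth 2; path a·a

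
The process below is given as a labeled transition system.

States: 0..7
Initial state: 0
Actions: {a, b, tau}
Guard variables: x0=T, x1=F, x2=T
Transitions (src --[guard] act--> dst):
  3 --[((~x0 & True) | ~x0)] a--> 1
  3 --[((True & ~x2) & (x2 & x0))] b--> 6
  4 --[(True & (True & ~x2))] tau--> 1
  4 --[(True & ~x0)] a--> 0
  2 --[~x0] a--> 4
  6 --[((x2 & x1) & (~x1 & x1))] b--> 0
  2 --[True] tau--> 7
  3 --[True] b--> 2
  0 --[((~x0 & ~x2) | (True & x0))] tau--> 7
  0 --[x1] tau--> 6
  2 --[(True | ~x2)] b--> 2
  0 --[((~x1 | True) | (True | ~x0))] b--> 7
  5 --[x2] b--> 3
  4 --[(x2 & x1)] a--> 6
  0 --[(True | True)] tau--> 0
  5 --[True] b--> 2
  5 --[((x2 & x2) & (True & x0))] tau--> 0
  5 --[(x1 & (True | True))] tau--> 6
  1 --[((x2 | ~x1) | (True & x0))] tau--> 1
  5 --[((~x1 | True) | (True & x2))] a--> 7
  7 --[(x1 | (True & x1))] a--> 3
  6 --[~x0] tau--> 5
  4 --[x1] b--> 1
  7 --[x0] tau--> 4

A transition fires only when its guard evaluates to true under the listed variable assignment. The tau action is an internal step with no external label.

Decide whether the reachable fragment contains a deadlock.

Reach set: {0,4,7}
  0: b→7  tau→0  tau→7  [deg 3]
  4: ∅  [no exit]
  7: tau→4  [deg 1]
witness 4: tau·tau

Answer: DEADLOCK at state 4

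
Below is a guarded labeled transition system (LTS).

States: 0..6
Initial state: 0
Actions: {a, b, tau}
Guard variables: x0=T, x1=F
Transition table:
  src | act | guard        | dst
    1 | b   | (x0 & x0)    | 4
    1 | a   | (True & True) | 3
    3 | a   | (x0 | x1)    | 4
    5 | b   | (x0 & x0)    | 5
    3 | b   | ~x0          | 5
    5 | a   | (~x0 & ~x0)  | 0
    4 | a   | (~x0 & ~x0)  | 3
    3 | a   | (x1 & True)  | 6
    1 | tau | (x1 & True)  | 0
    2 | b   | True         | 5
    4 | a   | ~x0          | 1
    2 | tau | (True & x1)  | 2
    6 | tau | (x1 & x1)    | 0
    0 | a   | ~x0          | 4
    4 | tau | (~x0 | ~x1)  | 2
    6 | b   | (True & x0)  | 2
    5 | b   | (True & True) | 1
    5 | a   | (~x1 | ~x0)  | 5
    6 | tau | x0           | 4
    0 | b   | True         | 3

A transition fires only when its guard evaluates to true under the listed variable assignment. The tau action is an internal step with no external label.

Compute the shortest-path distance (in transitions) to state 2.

BFS to 2:
  Layer 0: {0}
  Layer 1: {3}
  Layer 2: {4}
  Layer 3: {2}
depth(2)=3, e.g. b·a·tau

Answer: 3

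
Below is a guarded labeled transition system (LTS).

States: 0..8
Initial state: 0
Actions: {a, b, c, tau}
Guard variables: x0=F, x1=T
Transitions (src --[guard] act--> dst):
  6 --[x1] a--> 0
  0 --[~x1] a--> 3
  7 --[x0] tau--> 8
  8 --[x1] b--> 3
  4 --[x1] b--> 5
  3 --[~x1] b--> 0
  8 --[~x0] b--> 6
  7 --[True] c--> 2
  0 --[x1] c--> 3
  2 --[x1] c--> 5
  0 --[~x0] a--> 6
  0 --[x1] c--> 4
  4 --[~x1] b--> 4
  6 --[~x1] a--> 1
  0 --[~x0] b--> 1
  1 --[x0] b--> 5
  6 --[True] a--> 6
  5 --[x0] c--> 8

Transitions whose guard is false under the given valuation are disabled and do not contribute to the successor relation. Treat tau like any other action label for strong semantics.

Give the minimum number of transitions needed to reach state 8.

Layered search for 8:
  Layer 0: {0}
  Layer 1: {1,3,4,6}
  Layer 2: {5}
8 never appears.

Answer: UNREACHABLE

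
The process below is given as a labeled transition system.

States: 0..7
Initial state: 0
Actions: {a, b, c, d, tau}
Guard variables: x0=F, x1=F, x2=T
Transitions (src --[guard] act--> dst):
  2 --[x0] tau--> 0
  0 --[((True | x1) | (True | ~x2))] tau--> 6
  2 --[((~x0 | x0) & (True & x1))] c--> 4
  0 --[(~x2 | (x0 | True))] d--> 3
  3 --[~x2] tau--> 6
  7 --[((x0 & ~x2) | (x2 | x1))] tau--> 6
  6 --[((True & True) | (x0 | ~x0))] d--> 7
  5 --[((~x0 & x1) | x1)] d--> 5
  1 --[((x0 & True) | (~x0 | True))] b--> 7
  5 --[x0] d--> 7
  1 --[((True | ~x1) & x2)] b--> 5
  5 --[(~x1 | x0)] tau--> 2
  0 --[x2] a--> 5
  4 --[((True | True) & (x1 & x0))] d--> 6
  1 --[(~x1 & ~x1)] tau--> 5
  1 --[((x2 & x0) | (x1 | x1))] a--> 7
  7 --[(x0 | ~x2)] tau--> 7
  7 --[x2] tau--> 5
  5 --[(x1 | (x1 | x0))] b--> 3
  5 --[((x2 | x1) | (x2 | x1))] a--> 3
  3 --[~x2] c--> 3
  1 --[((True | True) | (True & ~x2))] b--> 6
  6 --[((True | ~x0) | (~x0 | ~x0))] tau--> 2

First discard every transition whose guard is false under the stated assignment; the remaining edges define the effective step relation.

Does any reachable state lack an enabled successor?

R = {0,2,3,5,6,7}
  0: a→5  d→3  tau→6  [3 exit(s)]
  2: ∅  [deadlock]
  3: ∅  [deadlock]
  5: a→3  tau→2  [2 exit(s)]
  6: d→7  tau→2  [2 exit(s)]
  7: tau→5  tau→6  [2 exit(s)]
Path to 2: tau·tau

Answer: DEADLOCK at state 2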